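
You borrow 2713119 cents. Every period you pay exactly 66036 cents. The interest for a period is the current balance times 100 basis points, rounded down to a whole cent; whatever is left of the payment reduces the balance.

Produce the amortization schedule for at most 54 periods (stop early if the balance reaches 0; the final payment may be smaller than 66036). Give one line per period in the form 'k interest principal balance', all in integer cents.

1 27131 38905 2674214
2 26742 39294 2634920
3 26349 39687 2595233
4 25952 40084 2555149
5 25551 40485 2514664
6 25146 40890 2473774
7 24737 41299 2432475
8 24324 41712 2390763
9 23907 42129 2348634
10 23486 42550 2306084
11 23060 42976 2263108
12 22631 43405 2219703
13 22197 43839 2175864
14 21758 44278 2131586
15 21315 44721 2086865
16 20868 45168 2041697
17 20416 45620 1996077
18 19960 46076 1950001
19 19500 46536 1903465
20 19034 47002 1856463
21 18564 47472 1808991
22 18089 47947 1761044
23 17610 48426 1712618
24 17126 48910 1663708
25 16637 49399 1614309
26 16143 49893 1564416
27 15644 50392 1514024
28 15140 50896 1463128
29 14631 51405 1411723
30 14117 51919 1359804
31 13598 52438 1307366
32 13073 52963 1254403
33 12544 53492 1200911
34 12009 54027 1146884
35 11468 54568 1092316
36 10923 55113 1037203
37 10372 55664 981539
38 9815 56221 925318
39 9253 56783 868535
40 8685 57351 811184
41 8111 57925 753259
42 7532 58504 694755
43 6947 59089 635666
44 6356 59680 575986
45 5759 60277 515709
46 5157 60879 454830
47 4548 61488 393342
48 3933 62103 331239
49 3312 62724 268515
50 2685 63351 205164
51 2051 63985 141179
52 1411 64625 76554
53 765 65271 11283
54 112 11283 0

1. interest=⌊2713119·100/10000⌋=27131; principal=66036-27131=38905; balance=2713119-38905=2674214
2. interest=⌊2674214·100/10000⌋=26742; principal=66036-26742=39294; balance=2674214-39294=2634920
3. interest=⌊2634920·100/10000⌋=26349; principal=66036-26349=39687; balance=2634920-39687=2595233
4. interest=⌊2595233·100/10000⌋=25952; principal=66036-25952=40084; balance=2595233-40084=2555149
5. interest=⌊2555149·100/10000⌋=25551; principal=66036-25551=40485; balance=2555149-40485=2514664
6. interest=⌊2514664·100/10000⌋=25146; principal=66036-25146=40890; balance=2514664-40890=2473774
7. interest=⌊2473774·100/10000⌋=24737; principal=66036-24737=41299; balance=2473774-41299=2432475
8. interest=⌊2432475·100/10000⌋=24324; principal=66036-24324=41712; balance=2432475-41712=2390763
9. interest=⌊2390763·100/10000⌋=23907; principal=66036-23907=42129; balance=2390763-42129=2348634
10. interest=⌊2348634·100/10000⌋=23486; principal=66036-23486=42550; balance=2348634-42550=2306084
11. interest=⌊2306084·100/10000⌋=23060; principal=66036-23060=42976; balance=2306084-42976=2263108
12. interest=⌊2263108·100/10000⌋=22631; principal=66036-22631=43405; balance=2263108-43405=2219703
13. interest=⌊2219703·100/10000⌋=22197; principal=66036-22197=43839; balance=2219703-43839=2175864
14. interest=⌊2175864·100/10000⌋=21758; principal=66036-21758=44278; balance=2175864-44278=2131586
15. interest=⌊2131586·100/10000⌋=21315; principal=66036-21315=44721; balance=2131586-44721=2086865
16. interest=⌊2086865·100/10000⌋=20868; principal=66036-20868=45168; balance=2086865-45168=2041697
17. interest=⌊2041697·100/10000⌋=20416; principal=66036-20416=45620; balance=2041697-45620=1996077
18. interest=⌊1996077·100/10000⌋=19960; principal=66036-19960=46076; balance=1996077-46076=1950001
19. interest=⌊1950001·100/10000⌋=19500; principal=66036-19500=46536; balance=1950001-46536=1903465
20. interest=⌊1903465·100/10000⌋=19034; principal=66036-19034=47002; balance=1903465-47002=1856463
21. interest=⌊1856463·100/10000⌋=18564; principal=66036-18564=47472; balance=1856463-47472=1808991
22. interest=⌊1808991·100/10000⌋=18089; principal=66036-18089=47947; balance=1808991-47947=1761044
23. interest=⌊1761044·100/10000⌋=17610; principal=66036-17610=48426; balance=1761044-48426=1712618
24. interest=⌊1712618·100/10000⌋=17126; principal=66036-17126=48910; balance=1712618-48910=1663708
25. interest=⌊1663708·100/10000⌋=16637; principal=66036-16637=49399; balance=1663708-49399=1614309
26. interest=⌊1614309·100/10000⌋=16143; principal=66036-16143=49893; balance=1614309-49893=1564416
27. interest=⌊1564416·100/10000⌋=15644; principal=66036-15644=50392; balance=1564416-50392=1514024
28. interest=⌊1514024·100/10000⌋=15140; principal=66036-15140=50896; balance=1514024-50896=1463128
29. interest=⌊1463128·100/10000⌋=14631; principal=66036-14631=51405; balance=1463128-51405=1411723
30. interest=⌊1411723·100/10000⌋=14117; principal=66036-14117=51919; balance=1411723-51919=1359804
31. interest=⌊1359804·100/10000⌋=13598; principal=66036-13598=52438; balance=1359804-52438=1307366
32. interest=⌊1307366·100/10000⌋=13073; principal=66036-13073=52963; balance=1307366-52963=1254403
33. interest=⌊1254403·100/10000⌋=12544; principal=66036-12544=53492; balance=1254403-53492=1200911
34. interest=⌊1200911·100/10000⌋=12009; principal=66036-12009=54027; balance=1200911-54027=1146884
35. interest=⌊1146884·100/10000⌋=11468; principal=66036-11468=54568; balance=1146884-54568=1092316
36. interest=⌊1092316·100/10000⌋=10923; principal=66036-10923=55113; balance=1092316-55113=1037203
37. interest=⌊1037203·100/10000⌋=10372; principal=66036-10372=55664; balance=1037203-55664=981539
38. interest=⌊981539·100/10000⌋=9815; principal=66036-9815=56221; balance=981539-56221=925318
39. interest=⌊925318·100/10000⌋=9253; principal=66036-9253=56783; balance=925318-56783=868535
40. interest=⌊868535·100/10000⌋=8685; principal=66036-8685=57351; balance=868535-57351=811184
41. interest=⌊811184·100/10000⌋=8111; principal=66036-8111=57925; balance=811184-57925=753259
42. interest=⌊753259·100/10000⌋=7532; principal=66036-7532=58504; balance=753259-58504=694755
43. interest=⌊694755·100/10000⌋=6947; principal=66036-6947=59089; balance=694755-59089=635666
44. interest=⌊635666·100/10000⌋=6356; principal=66036-6356=59680; balance=635666-59680=575986
45. interest=⌊575986·100/10000⌋=5759; principal=66036-5759=60277; balance=575986-60277=515709
46. interest=⌊515709·100/10000⌋=5157; principal=66036-5157=60879; balance=515709-60879=454830
47. interest=⌊454830·100/10000⌋=4548; principal=66036-4548=61488; balance=454830-61488=393342
48. interest=⌊393342·100/10000⌋=3933; principal=66036-3933=62103; balance=393342-62103=331239
49. interest=⌊331239·100/10000⌋=3312; principal=66036-3312=62724; balance=331239-62724=268515
50. interest=⌊268515·100/10000⌋=2685; principal=66036-2685=63351; balance=268515-63351=205164
51. interest=⌊205164·100/10000⌋=2051; principal=66036-2051=63985; balance=205164-63985=141179
52. interest=⌊141179·100/10000⌋=1411; principal=66036-1411=64625; balance=141179-64625=76554
53. interest=⌊76554·100/10000⌋=765; principal=66036-765=65271; balance=76554-65271=11283
54. interest=⌊11283·100/10000⌋=112; principal=min(66036-112,11283)=11283; balance=11283-11283=0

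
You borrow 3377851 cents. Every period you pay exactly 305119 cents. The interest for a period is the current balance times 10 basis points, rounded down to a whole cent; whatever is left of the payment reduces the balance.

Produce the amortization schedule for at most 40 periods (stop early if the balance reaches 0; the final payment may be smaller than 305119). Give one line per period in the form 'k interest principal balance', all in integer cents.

1. interest=⌊3377851·10/10000⌋=3377; principal=305119-3377=301742; balance=3377851-301742=3076109
2. interest=⌊3076109·10/10000⌋=3076; principal=305119-3076=302043; balance=3076109-302043=2774066
3. interest=⌊2774066·10/10000⌋=2774; principal=305119-2774=302345; balance=2774066-302345=2471721
4. interest=⌊2471721·10/10000⌋=2471; principal=305119-2471=302648; balance=2471721-302648=2169073
5. interest=⌊2169073·10/10000⌋=2169; principal=305119-2169=302950; balance=2169073-302950=1866123
6. interest=⌊1866123·10/10000⌋=1866; principal=305119-1866=303253; balance=1866123-303253=1562870
7. interest=⌊1562870·10/10000⌋=1562; principal=305119-1562=303557; balance=1562870-303557=1259313
8. interest=⌊1259313·10/10000⌋=1259; principal=305119-1259=303860; balance=1259313-303860=955453
9. interest=⌊955453·10/10000⌋=955; principal=305119-955=304164; balance=955453-304164=651289
10. interest=⌊651289·10/10000⌋=651; principal=305119-651=304468; balance=651289-304468=346821
11. interest=⌊346821·10/10000⌋=346; principal=305119-346=304773; balance=346821-304773=42048
12. interest=⌊42048·10/10000⌋=42; principal=min(305119-42,42048)=42048; balance=42048-42048=0

1 3377 301742 3076109
2 3076 302043 2774066
3 2774 302345 2471721
4 2471 302648 2169073
5 2169 302950 1866123
6 1866 303253 1562870
7 1562 303557 1259313
8 1259 303860 955453
9 955 304164 651289
10 651 304468 346821
11 346 304773 42048
12 42 42048 0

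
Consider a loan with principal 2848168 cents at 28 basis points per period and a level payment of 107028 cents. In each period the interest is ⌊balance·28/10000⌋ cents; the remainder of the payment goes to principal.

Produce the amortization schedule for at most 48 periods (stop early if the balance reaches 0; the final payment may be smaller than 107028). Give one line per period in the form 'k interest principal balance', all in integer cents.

1. interest=⌊2848168·28/10000⌋=7974; principal=107028-7974=99054; balance=2848168-99054=2749114
2. interest=⌊2749114·28/10000⌋=7697; principal=107028-7697=99331; balance=2749114-99331=2649783
3. interest=⌊2649783·28/10000⌋=7419; principal=107028-7419=99609; balance=2649783-99609=2550174
4. interest=⌊2550174·28/10000⌋=7140; principal=107028-7140=99888; balance=2550174-99888=2450286
5. interest=⌊2450286·28/10000⌋=6860; principal=107028-6860=100168; balance=2450286-100168=2350118
6. interest=⌊2350118·28/10000⌋=6580; principal=107028-6580=100448; balance=2350118-100448=2249670
7. interest=⌊2249670·28/10000⌋=6299; principal=107028-6299=100729; balance=2249670-100729=2148941
8. interest=⌊2148941·28/10000⌋=6017; principal=107028-6017=101011; balance=2148941-101011=2047930
9. interest=⌊2047930·28/10000⌋=5734; principal=107028-5734=101294; balance=2047930-101294=1946636
10. interest=⌊1946636·28/10000⌋=5450; principal=107028-5450=101578; balance=1946636-101578=1845058
11. interest=⌊1845058·28/10000⌋=5166; principal=107028-5166=101862; balance=1845058-101862=1743196
12. interest=⌊1743196·28/10000⌋=4880; principal=107028-4880=102148; balance=1743196-102148=1641048
13. interest=⌊1641048·28/10000⌋=4594; principal=107028-4594=102434; balance=1641048-102434=1538614
14. interest=⌊1538614·28/10000⌋=4308; principal=107028-4308=102720; balance=1538614-102720=1435894
15. interest=⌊1435894·28/10000⌋=4020; principal=107028-4020=103008; balance=1435894-103008=1332886
16. interest=⌊1332886·28/10000⌋=3732; principal=107028-3732=103296; balance=1332886-103296=1229590
17. interest=⌊1229590·28/10000⌋=3442; principal=107028-3442=103586; balance=1229590-103586=1126004
18. interest=⌊1126004·28/10000⌋=3152; principal=107028-3152=103876; balance=1126004-103876=1022128
19. interest=⌊1022128·28/10000⌋=2861; principal=107028-2861=104167; balance=1022128-104167=917961
20. interest=⌊917961·28/10000⌋=2570; principal=107028-2570=104458; balance=917961-104458=813503
21. interest=⌊813503·28/10000⌋=2277; principal=107028-2277=104751; balance=813503-104751=708752
22. interest=⌊708752·28/10000⌋=1984; principal=107028-1984=105044; balance=708752-105044=603708
23. interest=⌊603708·28/10000⌋=1690; principal=107028-1690=105338; balance=603708-105338=498370
24. interest=⌊498370·28/10000⌋=1395; principal=107028-1395=105633; balance=498370-105633=392737
25. interest=⌊392737·28/10000⌋=1099; principal=107028-1099=105929; balance=392737-105929=286808
26. interest=⌊286808·28/10000⌋=803; principal=107028-803=106225; balance=286808-106225=180583
27. interest=⌊180583·28/10000⌋=505; principal=107028-505=106523; balance=180583-106523=74060
28. interest=⌊74060·28/10000⌋=207; principal=min(107028-207,74060)=74060; balance=74060-74060=0

1 7974 99054 2749114
2 7697 99331 2649783
3 7419 99609 2550174
4 7140 99888 2450286
5 6860 100168 2350118
6 6580 100448 2249670
7 6299 100729 2148941
8 6017 101011 2047930
9 5734 101294 1946636
10 5450 101578 1845058
11 5166 101862 1743196
12 4880 102148 1641048
13 4594 102434 1538614
14 4308 102720 1435894
15 4020 103008 1332886
16 3732 103296 1229590
17 3442 103586 1126004
18 3152 103876 1022128
19 2861 104167 917961
20 2570 104458 813503
21 2277 104751 708752
22 1984 105044 603708
23 1690 105338 498370
24 1395 105633 392737
25 1099 105929 286808
26 803 106225 180583
27 505 106523 74060
28 207 74060 0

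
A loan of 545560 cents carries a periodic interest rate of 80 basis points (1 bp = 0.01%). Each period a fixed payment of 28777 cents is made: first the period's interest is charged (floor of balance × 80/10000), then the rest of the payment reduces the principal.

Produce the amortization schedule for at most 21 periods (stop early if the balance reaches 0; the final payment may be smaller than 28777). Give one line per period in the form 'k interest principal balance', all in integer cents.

1 4364 24413 521147
2 4169 24608 496539
3 3972 24805 471734
4 3773 25004 446730
5 3573 25204 421526
6 3372 25405 396121
7 3168 25609 370512
8 2964 25813 344699
9 2757 26020 318679
10 2549 26228 292451
11 2339 26438 266013
12 2128 26649 239364
13 1914 26863 212501
14 1700 27077 185424
15 1483 27294 158130
16 1265 27512 130618
17 1044 27733 102885
18 823 27954 74931
19 599 28178 46753
20 374 28403 18350
21 146 18350 0

1. interest=⌊545560·80/10000⌋=4364; principal=28777-4364=24413; balance=545560-24413=521147
2. interest=⌊521147·80/10000⌋=4169; principal=28777-4169=24608; balance=521147-24608=496539
3. interest=⌊496539·80/10000⌋=3972; principal=28777-3972=24805; balance=496539-24805=471734
4. interest=⌊471734·80/10000⌋=3773; principal=28777-3773=25004; balance=471734-25004=446730
5. interest=⌊446730·80/10000⌋=3573; principal=28777-3573=25204; balance=446730-25204=421526
6. interest=⌊421526·80/10000⌋=3372; principal=28777-3372=25405; balance=421526-25405=396121
7. interest=⌊396121·80/10000⌋=3168; principal=28777-3168=25609; balance=396121-25609=370512
8. interest=⌊370512·80/10000⌋=2964; principal=28777-2964=25813; balance=370512-25813=344699
9. interest=⌊344699·80/10000⌋=2757; principal=28777-2757=26020; balance=344699-26020=318679
10. interest=⌊318679·80/10000⌋=2549; principal=28777-2549=26228; balance=318679-26228=292451
11. interest=⌊292451·80/10000⌋=2339; principal=28777-2339=26438; balance=292451-26438=266013
12. interest=⌊266013·80/10000⌋=2128; principal=28777-2128=26649; balance=266013-26649=239364
13. interest=⌊239364·80/10000⌋=1914; principal=28777-1914=26863; balance=239364-26863=212501
14. interest=⌊212501·80/10000⌋=1700; principal=28777-1700=27077; balance=212501-27077=185424
15. interest=⌊185424·80/10000⌋=1483; principal=28777-1483=27294; balance=185424-27294=158130
16. interest=⌊158130·80/10000⌋=1265; principal=28777-1265=27512; balance=158130-27512=130618
17. interest=⌊130618·80/10000⌋=1044; principal=28777-1044=27733; balance=130618-27733=102885
18. interest=⌊102885·80/10000⌋=823; principal=28777-823=27954; balance=102885-27954=74931
19. interest=⌊74931·80/10000⌋=599; principal=28777-599=28178; balance=74931-28178=46753
20. interest=⌊46753·80/10000⌋=374; principal=28777-374=28403; balance=46753-28403=18350
21. interest=⌊18350·80/10000⌋=146; principal=min(28777-146,18350)=18350; balance=18350-18350=0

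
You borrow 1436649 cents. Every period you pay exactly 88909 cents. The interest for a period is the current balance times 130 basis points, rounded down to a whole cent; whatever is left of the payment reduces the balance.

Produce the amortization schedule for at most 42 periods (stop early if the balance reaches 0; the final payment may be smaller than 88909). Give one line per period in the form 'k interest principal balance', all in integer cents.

1. interest=⌊1436649·130/10000⌋=18676; principal=88909-18676=70233; balance=1436649-70233=1366416
2. interest=⌊1366416·130/10000⌋=17763; principal=88909-17763=71146; balance=1366416-71146=1295270
3. interest=⌊1295270·130/10000⌋=16838; principal=88909-16838=72071; balance=1295270-72071=1223199
4. interest=⌊1223199·130/10000⌋=15901; principal=88909-15901=73008; balance=1223199-73008=1150191
5. interest=⌊1150191·130/10000⌋=14952; principal=88909-14952=73957; balance=1150191-73957=1076234
6. interest=⌊1076234·130/10000⌋=13991; principal=88909-13991=74918; balance=1076234-74918=1001316
7. interest=⌊1001316·130/10000⌋=13017; principal=88909-13017=75892; balance=1001316-75892=925424
8. interest=⌊925424·130/10000⌋=12030; principal=88909-12030=76879; balance=925424-76879=848545
9. interest=⌊848545·130/10000⌋=11031; principal=88909-11031=77878; balance=848545-77878=770667
10. interest=⌊770667·130/10000⌋=10018; principal=88909-10018=78891; balance=770667-78891=691776
11. interest=⌊691776·130/10000⌋=8993; principal=88909-8993=79916; balance=691776-79916=611860
12. interest=⌊611860·130/10000⌋=7954; principal=88909-7954=80955; balance=611860-80955=530905
13. interest=⌊530905·130/10000⌋=6901; principal=88909-6901=82008; balance=530905-82008=448897
14. interest=⌊448897·130/10000⌋=5835; principal=88909-5835=83074; balance=448897-83074=365823
15. interest=⌊365823·130/10000⌋=4755; principal=88909-4755=84154; balance=365823-84154=281669
16. interest=⌊281669·130/10000⌋=3661; principal=88909-3661=85248; balance=281669-85248=196421
17. interest=⌊196421·130/10000⌋=2553; principal=88909-2553=86356; balance=196421-86356=110065
18. interest=⌊110065·130/10000⌋=1430; principal=88909-1430=87479; balance=110065-87479=22586
19. interest=⌊22586·130/10000⌋=293; principal=min(88909-293,22586)=22586; balance=22586-22586=0

1 18676 70233 1366416
2 17763 71146 1295270
3 16838 72071 1223199
4 15901 73008 1150191
5 14952 73957 1076234
6 13991 74918 1001316
7 13017 75892 925424
8 12030 76879 848545
9 11031 77878 770667
10 10018 78891 691776
11 8993 79916 611860
12 7954 80955 530905
13 6901 82008 448897
14 5835 83074 365823
15 4755 84154 281669
16 3661 85248 196421
17 2553 86356 110065
18 1430 87479 22586
19 293 22586 0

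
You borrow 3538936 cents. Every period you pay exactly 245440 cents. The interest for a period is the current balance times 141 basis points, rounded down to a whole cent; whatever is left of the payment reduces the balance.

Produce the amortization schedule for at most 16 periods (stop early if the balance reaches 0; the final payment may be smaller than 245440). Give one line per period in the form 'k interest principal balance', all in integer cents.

1 49898 195542 3343394
2 47141 198299 3145095
3 44345 201095 2944000
4 41510 203930 2740070
5 38634 206806 2533264
6 35719 209721 2323543
7 32761 212679 2110864
8 29763 215677 1895187
9 26722 218718 1676469
10 23638 221802 1454667
11 20510 224930 1229737
12 17339 228101 1001636
13 14123 231317 770319
14 10861 234579 535740
15 7553 237887 297853
16 4199 241241 56612

1. interest=⌊3538936·141/10000⌋=49898; principal=245440-49898=195542; balance=3538936-195542=3343394
2. interest=⌊3343394·141/10000⌋=47141; principal=245440-47141=198299; balance=3343394-198299=3145095
3. interest=⌊3145095·141/10000⌋=44345; principal=245440-44345=201095; balance=3145095-201095=2944000
4. interest=⌊2944000·141/10000⌋=41510; principal=245440-41510=203930; balance=2944000-203930=2740070
5. interest=⌊2740070·141/10000⌋=38634; principal=245440-38634=206806; balance=2740070-206806=2533264
6. interest=⌊2533264·141/10000⌋=35719; principal=245440-35719=209721; balance=2533264-209721=2323543
7. interest=⌊2323543·141/10000⌋=32761; principal=245440-32761=212679; balance=2323543-212679=2110864
8. interest=⌊2110864·141/10000⌋=29763; principal=245440-29763=215677; balance=2110864-215677=1895187
9. interest=⌊1895187·141/10000⌋=26722; principal=245440-26722=218718; balance=1895187-218718=1676469
10. interest=⌊1676469·141/10000⌋=23638; principal=245440-23638=221802; balance=1676469-221802=1454667
11. interest=⌊1454667·141/10000⌋=20510; principal=245440-20510=224930; balance=1454667-224930=1229737
12. interest=⌊1229737·141/10000⌋=17339; principal=245440-17339=228101; balance=1229737-228101=1001636
13. interest=⌊1001636·141/10000⌋=14123; principal=245440-14123=231317; balance=1001636-231317=770319
14. interest=⌊770319·141/10000⌋=10861; principal=245440-10861=234579; balance=770319-234579=535740
15. interest=⌊535740·141/10000⌋=7553; principal=245440-7553=237887; balance=535740-237887=297853
16. interest=⌊297853·141/10000⌋=4199; principal=245440-4199=241241; balance=297853-241241=56612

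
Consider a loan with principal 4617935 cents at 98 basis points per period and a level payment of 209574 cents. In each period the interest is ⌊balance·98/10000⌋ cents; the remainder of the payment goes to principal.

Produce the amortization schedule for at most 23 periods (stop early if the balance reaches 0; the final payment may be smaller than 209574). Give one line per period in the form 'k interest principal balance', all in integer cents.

1 45255 164319 4453616
2 43645 165929 4287687
3 42019 167555 4120132
4 40377 169197 3950935
5 38719 170855 3780080
6 37044 172530 3607550
7 35353 174221 3433329
8 33646 175928 3257401
9 31922 177652 3079749
10 30181 179393 2900356
11 28423 181151 2719205
12 26648 182926 2536279
13 24855 184719 2351560
14 23045 186529 2165031
15 21217 188357 1976674
16 19371 190203 1786471
17 17507 192067 1594404
18 15625 193949 1400455
19 13724 195850 1204605
20 11805 197769 1006836
21 9866 199708 807128
22 7909 201665 605463
23 5933 203641 401822

1. interest=⌊4617935·98/10000⌋=45255; principal=209574-45255=164319; balance=4617935-164319=4453616
2. interest=⌊4453616·98/10000⌋=43645; principal=209574-43645=165929; balance=4453616-165929=4287687
3. interest=⌊4287687·98/10000⌋=42019; principal=209574-42019=167555; balance=4287687-167555=4120132
4. interest=⌊4120132·98/10000⌋=40377; principal=209574-40377=169197; balance=4120132-169197=3950935
5. interest=⌊3950935·98/10000⌋=38719; principal=209574-38719=170855; balance=3950935-170855=3780080
6. interest=⌊3780080·98/10000⌋=37044; principal=209574-37044=172530; balance=3780080-172530=3607550
7. interest=⌊3607550·98/10000⌋=35353; principal=209574-35353=174221; balance=3607550-174221=3433329
8. interest=⌊3433329·98/10000⌋=33646; principal=209574-33646=175928; balance=3433329-175928=3257401
9. interest=⌊3257401·98/10000⌋=31922; principal=209574-31922=177652; balance=3257401-177652=3079749
10. interest=⌊3079749·98/10000⌋=30181; principal=209574-30181=179393; balance=3079749-179393=2900356
11. interest=⌊2900356·98/10000⌋=28423; principal=209574-28423=181151; balance=2900356-181151=2719205
12. interest=⌊2719205·98/10000⌋=26648; principal=209574-26648=182926; balance=2719205-182926=2536279
13. interest=⌊2536279·98/10000⌋=24855; principal=209574-24855=184719; balance=2536279-184719=2351560
14. interest=⌊2351560·98/10000⌋=23045; principal=209574-23045=186529; balance=2351560-186529=2165031
15. interest=⌊2165031·98/10000⌋=21217; principal=209574-21217=188357; balance=2165031-188357=1976674
16. interest=⌊1976674·98/10000⌋=19371; principal=209574-19371=190203; balance=1976674-190203=1786471
17. interest=⌊1786471·98/10000⌋=17507; principal=209574-17507=192067; balance=1786471-192067=1594404
18. interest=⌊1594404·98/10000⌋=15625; principal=209574-15625=193949; balance=1594404-193949=1400455
19. interest=⌊1400455·98/10000⌋=13724; principal=209574-13724=195850; balance=1400455-195850=1204605
20. interest=⌊1204605·98/10000⌋=11805; principal=209574-11805=197769; balance=1204605-197769=1006836
21. interest=⌊1006836·98/10000⌋=9866; principal=209574-9866=199708; balance=1006836-199708=807128
22. interest=⌊807128·98/10000⌋=7909; principal=209574-7909=201665; balance=807128-201665=605463
23. interest=⌊605463·98/10000⌋=5933; principal=209574-5933=203641; balance=605463-203641=401822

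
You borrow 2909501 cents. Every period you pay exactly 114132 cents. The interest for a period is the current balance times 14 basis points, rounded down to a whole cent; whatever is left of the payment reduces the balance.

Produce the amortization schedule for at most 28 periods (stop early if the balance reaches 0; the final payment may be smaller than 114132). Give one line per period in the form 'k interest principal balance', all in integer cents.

1 4073 110059 2799442
2 3919 110213 2689229
3 3764 110368 2578861
4 3610 110522 2468339
5 3455 110677 2357662
6 3300 110832 2246830
7 3145 110987 2135843
8 2990 111142 2024701
9 2834 111298 1913403
10 2678 111454 1801949
11 2522 111610 1690339
12 2366 111766 1578573
13 2210 111922 1466651
14 2053 112079 1354572
15 1896 112236 1242336
16 1739 112393 1129943
17 1581 112551 1017392
18 1424 112708 904684
19 1266 112866 791818
20 1108 113024 678794
21 950 113182 565612
22 791 113341 452271
23 633 113499 338772
24 474 113658 225114
25 315 113817 111297
26 155 111297 0

1. interest=⌊2909501·14/10000⌋=4073; principal=114132-4073=110059; balance=2909501-110059=2799442
2. interest=⌊2799442·14/10000⌋=3919; principal=114132-3919=110213; balance=2799442-110213=2689229
3. interest=⌊2689229·14/10000⌋=3764; principal=114132-3764=110368; balance=2689229-110368=2578861
4. interest=⌊2578861·14/10000⌋=3610; principal=114132-3610=110522; balance=2578861-110522=2468339
5. interest=⌊2468339·14/10000⌋=3455; principal=114132-3455=110677; balance=2468339-110677=2357662
6. interest=⌊2357662·14/10000⌋=3300; principal=114132-3300=110832; balance=2357662-110832=2246830
7. interest=⌊2246830·14/10000⌋=3145; principal=114132-3145=110987; balance=2246830-110987=2135843
8. interest=⌊2135843·14/10000⌋=2990; principal=114132-2990=111142; balance=2135843-111142=2024701
9. interest=⌊2024701·14/10000⌋=2834; principal=114132-2834=111298; balance=2024701-111298=1913403
10. interest=⌊1913403·14/10000⌋=2678; principal=114132-2678=111454; balance=1913403-111454=1801949
11. interest=⌊1801949·14/10000⌋=2522; principal=114132-2522=111610; balance=1801949-111610=1690339
12. interest=⌊1690339·14/10000⌋=2366; principal=114132-2366=111766; balance=1690339-111766=1578573
13. interest=⌊1578573·14/10000⌋=2210; principal=114132-2210=111922; balance=1578573-111922=1466651
14. interest=⌊1466651·14/10000⌋=2053; principal=114132-2053=112079; balance=1466651-112079=1354572
15. interest=⌊1354572·14/10000⌋=1896; principal=114132-1896=112236; balance=1354572-112236=1242336
16. interest=⌊1242336·14/10000⌋=1739; principal=114132-1739=112393; balance=1242336-112393=1129943
17. interest=⌊1129943·14/10000⌋=1581; principal=114132-1581=112551; balance=1129943-112551=1017392
18. interest=⌊1017392·14/10000⌋=1424; principal=114132-1424=112708; balance=1017392-112708=904684
19. interest=⌊904684·14/10000⌋=1266; principal=114132-1266=112866; balance=904684-112866=791818
20. interest=⌊791818·14/10000⌋=1108; principal=114132-1108=113024; balance=791818-113024=678794
21. interest=⌊678794·14/10000⌋=950; principal=114132-950=113182; balance=678794-113182=565612
22. interest=⌊565612·14/10000⌋=791; principal=114132-791=113341; balance=565612-113341=452271
23. interest=⌊452271·14/10000⌋=633; principal=114132-633=113499; balance=452271-113499=338772
24. interest=⌊338772·14/10000⌋=474; principal=114132-474=113658; balance=338772-113658=225114
25. interest=⌊225114·14/10000⌋=315; principal=114132-315=113817; balance=225114-113817=111297
26. interest=⌊111297·14/10000⌋=155; principal=min(114132-155,111297)=111297; balance=111297-111297=0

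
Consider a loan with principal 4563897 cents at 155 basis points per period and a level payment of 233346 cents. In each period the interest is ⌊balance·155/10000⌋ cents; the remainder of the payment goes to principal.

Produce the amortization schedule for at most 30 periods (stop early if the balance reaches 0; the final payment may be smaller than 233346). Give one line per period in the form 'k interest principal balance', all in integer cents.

1 70740 162606 4401291
2 68220 165126 4236165
3 65660 167686 4068479
4 63061 170285 3898194
5 60422 172924 3725270
6 57741 175605 3549665
7 55019 178327 3371338
8 52255 181091 3190247
9 49448 183898 3006349
10 46598 186748 2819601
11 43703 189643 2629958
12 40764 192582 2437376
13 37779 195567 2241809
14 34748 198598 2043211
15 31669 201677 1841534
16 28543 204803 1636731
17 25369 207977 1428754
18 22145 211201 1217553
19 18872 214474 1003079
20 15547 217799 785280
21 12171 221175 564105
22 8743 224603 339502
23 5262 228084 111418
24 1726 111418 0

1. interest=⌊4563897·155/10000⌋=70740; principal=233346-70740=162606; balance=4563897-162606=4401291
2. interest=⌊4401291·155/10000⌋=68220; principal=233346-68220=165126; balance=4401291-165126=4236165
3. interest=⌊4236165·155/10000⌋=65660; principal=233346-65660=167686; balance=4236165-167686=4068479
4. interest=⌊4068479·155/10000⌋=63061; principal=233346-63061=170285; balance=4068479-170285=3898194
5. interest=⌊3898194·155/10000⌋=60422; principal=233346-60422=172924; balance=3898194-172924=3725270
6. interest=⌊3725270·155/10000⌋=57741; principal=233346-57741=175605; balance=3725270-175605=3549665
7. interest=⌊3549665·155/10000⌋=55019; principal=233346-55019=178327; balance=3549665-178327=3371338
8. interest=⌊3371338·155/10000⌋=52255; principal=233346-52255=181091; balance=3371338-181091=3190247
9. interest=⌊3190247·155/10000⌋=49448; principal=233346-49448=183898; balance=3190247-183898=3006349
10. interest=⌊3006349·155/10000⌋=46598; principal=233346-46598=186748; balance=3006349-186748=2819601
11. interest=⌊2819601·155/10000⌋=43703; principal=233346-43703=189643; balance=2819601-189643=2629958
12. interest=⌊2629958·155/10000⌋=40764; principal=233346-40764=192582; balance=2629958-192582=2437376
13. interest=⌊2437376·155/10000⌋=37779; principal=233346-37779=195567; balance=2437376-195567=2241809
14. interest=⌊2241809·155/10000⌋=34748; principal=233346-34748=198598; balance=2241809-198598=2043211
15. interest=⌊2043211·155/10000⌋=31669; principal=233346-31669=201677; balance=2043211-201677=1841534
16. interest=⌊1841534·155/10000⌋=28543; principal=233346-28543=204803; balance=1841534-204803=1636731
17. interest=⌊1636731·155/10000⌋=25369; principal=233346-25369=207977; balance=1636731-207977=1428754
18. interest=⌊1428754·155/10000⌋=22145; principal=233346-22145=211201; balance=1428754-211201=1217553
19. interest=⌊1217553·155/10000⌋=18872; principal=233346-18872=214474; balance=1217553-214474=1003079
20. interest=⌊1003079·155/10000⌋=15547; principal=233346-15547=217799; balance=1003079-217799=785280
21. interest=⌊785280·155/10000⌋=12171; principal=233346-12171=221175; balance=785280-221175=564105
22. interest=⌊564105·155/10000⌋=8743; principal=233346-8743=224603; balance=564105-224603=339502
23. interest=⌊339502·155/10000⌋=5262; principal=233346-5262=228084; balance=339502-228084=111418
24. interest=⌊111418·155/10000⌋=1726; principal=min(233346-1726,111418)=111418; balance=111418-111418=0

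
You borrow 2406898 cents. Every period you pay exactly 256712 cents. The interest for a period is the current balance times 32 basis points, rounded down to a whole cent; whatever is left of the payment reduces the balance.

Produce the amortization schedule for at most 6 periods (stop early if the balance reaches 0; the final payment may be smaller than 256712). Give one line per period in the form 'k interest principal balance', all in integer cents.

1. interest=⌊2406898·32/10000⌋=7702; principal=256712-7702=249010; balance=2406898-249010=2157888
2. interest=⌊2157888·32/10000⌋=6905; principal=256712-6905=249807; balance=2157888-249807=1908081
3. interest=⌊1908081·32/10000⌋=6105; principal=256712-6105=250607; balance=1908081-250607=1657474
4. interest=⌊1657474·32/10000⌋=5303; principal=256712-5303=251409; balance=1657474-251409=1406065
5. interest=⌊1406065·32/10000⌋=4499; principal=256712-4499=252213; balance=1406065-252213=1153852
6. interest=⌊1153852·32/10000⌋=3692; principal=256712-3692=253020; balance=1153852-253020=900832

1 7702 249010 2157888
2 6905 249807 1908081
3 6105 250607 1657474
4 5303 251409 1406065
5 4499 252213 1153852
6 3692 253020 900832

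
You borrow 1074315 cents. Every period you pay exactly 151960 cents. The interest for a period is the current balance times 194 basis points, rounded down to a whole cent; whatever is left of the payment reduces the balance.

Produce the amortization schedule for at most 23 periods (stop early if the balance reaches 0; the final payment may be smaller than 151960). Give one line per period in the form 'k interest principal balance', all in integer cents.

1. interest=⌊1074315·194/10000⌋=20841; principal=151960-20841=131119; balance=1074315-131119=943196
2. interest=⌊943196·194/10000⌋=18298; principal=151960-18298=133662; balance=943196-133662=809534
3. interest=⌊809534·194/10000⌋=15704; principal=151960-15704=136256; balance=809534-136256=673278
4. interest=⌊673278·194/10000⌋=13061; principal=151960-13061=138899; balance=673278-138899=534379
5. interest=⌊534379·194/10000⌋=10366; principal=151960-10366=141594; balance=534379-141594=392785
6. interest=⌊392785·194/10000⌋=7620; principal=151960-7620=144340; balance=392785-144340=248445
7. interest=⌊248445·194/10000⌋=4819; principal=151960-4819=147141; balance=248445-147141=101304
8. interest=⌊101304·194/10000⌋=1965; principal=min(151960-1965,101304)=101304; balance=101304-101304=0

1 20841 131119 943196
2 18298 133662 809534
3 15704 136256 673278
4 13061 138899 534379
5 10366 141594 392785
6 7620 144340 248445
7 4819 147141 101304
8 1965 101304 0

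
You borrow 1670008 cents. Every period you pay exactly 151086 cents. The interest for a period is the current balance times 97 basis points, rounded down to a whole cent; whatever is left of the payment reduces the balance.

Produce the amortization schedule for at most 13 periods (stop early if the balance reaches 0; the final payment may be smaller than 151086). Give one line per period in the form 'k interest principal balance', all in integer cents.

1 16199 134887 1535121
2 14890 136196 1398925
3 13569 137517 1261408
4 12235 138851 1122557
5 10888 140198 982359
6 9528 141558 840801
7 8155 142931 697870
8 6769 144317 553553
9 5369 145717 407836
10 3956 147130 260706
11 2528 148558 112148
12 1087 112148 0

1. interest=⌊1670008·97/10000⌋=16199; principal=151086-16199=134887; balance=1670008-134887=1535121
2. interest=⌊1535121·97/10000⌋=14890; principal=151086-14890=136196; balance=1535121-136196=1398925
3. interest=⌊1398925·97/10000⌋=13569; principal=151086-13569=137517; balance=1398925-137517=1261408
4. interest=⌊1261408·97/10000⌋=12235; principal=151086-12235=138851; balance=1261408-138851=1122557
5. interest=⌊1122557·97/10000⌋=10888; principal=151086-10888=140198; balance=1122557-140198=982359
6. interest=⌊982359·97/10000⌋=9528; principal=151086-9528=141558; balance=982359-141558=840801
7. interest=⌊840801·97/10000⌋=8155; principal=151086-8155=142931; balance=840801-142931=697870
8. interest=⌊697870·97/10000⌋=6769; principal=151086-6769=144317; balance=697870-144317=553553
9. interest=⌊553553·97/10000⌋=5369; principal=151086-5369=145717; balance=553553-145717=407836
10. interest=⌊407836·97/10000⌋=3956; principal=151086-3956=147130; balance=407836-147130=260706
11. interest=⌊260706·97/10000⌋=2528; principal=151086-2528=148558; balance=260706-148558=112148
12. interest=⌊112148·97/10000⌋=1087; principal=min(151086-1087,112148)=112148; balance=112148-112148=0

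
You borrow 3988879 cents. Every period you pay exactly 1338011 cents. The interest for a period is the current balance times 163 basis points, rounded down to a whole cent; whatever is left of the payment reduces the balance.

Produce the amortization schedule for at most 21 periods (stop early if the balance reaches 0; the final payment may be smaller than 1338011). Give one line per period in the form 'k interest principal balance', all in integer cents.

1. interest=⌊3988879·163/10000⌋=65018; principal=1338011-65018=1272993; balance=3988879-1272993=2715886
2. interest=⌊2715886·163/10000⌋=44268; principal=1338011-44268=1293743; balance=2715886-1293743=1422143
3. interest=⌊1422143·163/10000⌋=23180; principal=1338011-23180=1314831; balance=1422143-1314831=107312
4. interest=⌊107312·163/10000⌋=1749; principal=min(1338011-1749,107312)=107312; balance=107312-107312=0

1 65018 1272993 2715886
2 44268 1293743 1422143
3 23180 1314831 107312
4 1749 107312 0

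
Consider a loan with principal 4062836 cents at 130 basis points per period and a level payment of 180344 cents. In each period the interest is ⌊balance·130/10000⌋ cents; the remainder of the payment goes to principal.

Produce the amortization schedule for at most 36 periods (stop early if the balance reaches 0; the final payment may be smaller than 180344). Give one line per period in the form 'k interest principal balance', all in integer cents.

1. interest=⌊4062836·130/10000⌋=52816; principal=180344-52816=127528; balance=4062836-127528=3935308
2. interest=⌊3935308·130/10000⌋=51159; principal=180344-51159=129185; balance=3935308-129185=3806123
3. interest=⌊3806123·130/10000⌋=49479; principal=180344-49479=130865; balance=3806123-130865=3675258
4. interest=⌊3675258·130/10000⌋=47778; principal=180344-47778=132566; balance=3675258-132566=3542692
5. interest=⌊3542692·130/10000⌋=46054; principal=180344-46054=134290; balance=3542692-134290=3408402
6. interest=⌊3408402·130/10000⌋=44309; principal=180344-44309=136035; balance=3408402-136035=3272367
7. interest=⌊3272367·130/10000⌋=42540; principal=180344-42540=137804; balance=3272367-137804=3134563
8. interest=⌊3134563·130/10000⌋=40749; principal=180344-40749=139595; balance=3134563-139595=2994968
9. interest=⌊2994968·130/10000⌋=38934; principal=180344-38934=141410; balance=2994968-141410=2853558
10. interest=⌊2853558·130/10000⌋=37096; principal=180344-37096=143248; balance=2853558-143248=2710310
11. interest=⌊2710310·130/10000⌋=35234; principal=180344-35234=145110; balance=2710310-145110=2565200
12. interest=⌊2565200·130/10000⌋=33347; principal=180344-33347=146997; balance=2565200-146997=2418203
13. interest=⌊2418203·130/10000⌋=31436; principal=180344-31436=148908; balance=2418203-148908=2269295
14. interest=⌊2269295·130/10000⌋=29500; principal=180344-29500=150844; balance=2269295-150844=2118451
15. interest=⌊2118451·130/10000⌋=27539; principal=180344-27539=152805; balance=2118451-152805=1965646
16. interest=⌊1965646·130/10000⌋=25553; principal=180344-25553=154791; balance=1965646-154791=1810855
17. interest=⌊1810855·130/10000⌋=23541; principal=180344-23541=156803; balance=1810855-156803=1654052
18. interest=⌊1654052·130/10000⌋=21502; principal=180344-21502=158842; balance=1654052-158842=1495210
19. interest=⌊1495210·130/10000⌋=19437; principal=180344-19437=160907; balance=1495210-160907=1334303
20. interest=⌊1334303·130/10000⌋=17345; principal=180344-17345=162999; balance=1334303-162999=1171304
21. interest=⌊1171304·130/10000⌋=15226; principal=180344-15226=165118; balance=1171304-165118=1006186
22. interest=⌊1006186·130/10000⌋=13080; principal=180344-13080=167264; balance=1006186-167264=838922
23. interest=⌊838922·130/10000⌋=10905; principal=180344-10905=169439; balance=838922-169439=669483
24. interest=⌊669483·130/10000⌋=8703; principal=180344-8703=171641; balance=669483-171641=497842
25. interest=⌊497842·130/10000⌋=6471; principal=180344-6471=173873; balance=497842-173873=323969
26. interest=⌊323969·130/10000⌋=4211; principal=180344-4211=176133; balance=323969-176133=147836
27. interest=⌊147836·130/10000⌋=1921; principal=min(180344-1921,147836)=147836; balance=147836-147836=0

1 52816 127528 3935308
2 51159 129185 3806123
3 49479 130865 3675258
4 47778 132566 3542692
5 46054 134290 3408402
6 44309 136035 3272367
7 42540 137804 3134563
8 40749 139595 2994968
9 38934 141410 2853558
10 37096 143248 2710310
11 35234 145110 2565200
12 33347 146997 2418203
13 31436 148908 2269295
14 29500 150844 2118451
15 27539 152805 1965646
16 25553 154791 1810855
17 23541 156803 1654052
18 21502 158842 1495210
19 19437 160907 1334303
20 17345 162999 1171304
21 15226 165118 1006186
22 13080 167264 838922
23 10905 169439 669483
24 8703 171641 497842
25 6471 173873 323969
26 4211 176133 147836
27 1921 147836 0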